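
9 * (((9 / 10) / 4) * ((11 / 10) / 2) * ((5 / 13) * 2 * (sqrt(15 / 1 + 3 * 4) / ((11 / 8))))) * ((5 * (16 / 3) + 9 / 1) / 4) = 8667 * sqrt(3) / 520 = 28.87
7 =7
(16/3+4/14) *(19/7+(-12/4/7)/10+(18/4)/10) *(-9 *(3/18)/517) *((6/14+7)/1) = -335179/886655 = -0.38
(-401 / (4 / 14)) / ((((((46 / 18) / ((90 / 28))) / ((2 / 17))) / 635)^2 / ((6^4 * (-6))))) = 103116491024670000 / 1070167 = 96355513695.22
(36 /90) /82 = 1 /205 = 0.00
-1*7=-7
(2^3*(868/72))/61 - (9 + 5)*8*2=-122108/549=-222.42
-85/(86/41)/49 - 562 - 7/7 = -2375967/4214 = -563.83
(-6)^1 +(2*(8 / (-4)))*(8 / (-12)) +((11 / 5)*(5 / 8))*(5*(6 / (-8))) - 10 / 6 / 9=-7495 / 864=-8.67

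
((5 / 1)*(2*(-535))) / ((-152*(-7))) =-2675 / 532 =-5.03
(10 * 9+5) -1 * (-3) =98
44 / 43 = 1.02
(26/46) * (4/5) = 52/115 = 0.45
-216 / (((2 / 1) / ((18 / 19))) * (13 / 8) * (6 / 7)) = -18144 / 247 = -73.46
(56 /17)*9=504 /17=29.65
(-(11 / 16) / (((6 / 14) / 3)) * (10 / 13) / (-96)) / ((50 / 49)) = 3773 / 99840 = 0.04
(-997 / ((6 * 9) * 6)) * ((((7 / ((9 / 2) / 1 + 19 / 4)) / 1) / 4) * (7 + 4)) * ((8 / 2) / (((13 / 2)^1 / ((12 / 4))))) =-153538 / 12987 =-11.82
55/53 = 1.04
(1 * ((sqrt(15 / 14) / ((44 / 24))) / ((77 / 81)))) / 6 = 81 * sqrt(210) / 11858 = 0.10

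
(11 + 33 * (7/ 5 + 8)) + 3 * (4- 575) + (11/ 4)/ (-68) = -1892903/ 1360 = -1391.84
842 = 842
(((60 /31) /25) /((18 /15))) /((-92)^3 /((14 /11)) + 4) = -7 /66382718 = -0.00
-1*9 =-9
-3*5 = -15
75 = 75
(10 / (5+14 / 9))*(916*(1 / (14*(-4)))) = -10305 / 413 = -24.95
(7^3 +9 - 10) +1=343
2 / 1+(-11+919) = 910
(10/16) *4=5/2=2.50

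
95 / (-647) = -95 / 647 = -0.15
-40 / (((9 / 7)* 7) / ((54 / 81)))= -80 / 27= -2.96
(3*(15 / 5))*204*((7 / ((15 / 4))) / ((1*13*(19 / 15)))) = 51408 / 247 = 208.13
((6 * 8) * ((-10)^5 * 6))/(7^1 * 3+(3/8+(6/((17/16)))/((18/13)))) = -2350080000/2077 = -1131478.09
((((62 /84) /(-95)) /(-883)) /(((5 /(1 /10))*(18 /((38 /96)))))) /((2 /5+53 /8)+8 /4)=31 /72295448400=0.00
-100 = -100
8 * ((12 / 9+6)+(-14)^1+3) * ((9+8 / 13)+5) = -16720 / 39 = -428.72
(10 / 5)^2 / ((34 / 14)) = 28 / 17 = 1.65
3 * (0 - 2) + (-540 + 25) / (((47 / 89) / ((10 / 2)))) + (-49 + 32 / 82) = -9501408 / 1927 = -4930.67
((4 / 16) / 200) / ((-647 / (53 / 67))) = -53 / 34679200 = -0.00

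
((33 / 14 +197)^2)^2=60679130081761 / 38416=1579527542.74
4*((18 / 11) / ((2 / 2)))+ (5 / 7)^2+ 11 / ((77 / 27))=5882 / 539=10.91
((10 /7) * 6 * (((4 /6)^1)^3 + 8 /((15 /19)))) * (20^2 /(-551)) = -2252800 /34713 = -64.90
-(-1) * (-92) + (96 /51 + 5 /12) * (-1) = -19237 /204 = -94.30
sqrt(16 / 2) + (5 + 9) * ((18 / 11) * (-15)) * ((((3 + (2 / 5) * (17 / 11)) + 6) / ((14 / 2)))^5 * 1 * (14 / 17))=-8948126422148184 / 6456232619375 + 2 * sqrt(2)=-1383.14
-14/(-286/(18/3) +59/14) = 588/1825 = 0.32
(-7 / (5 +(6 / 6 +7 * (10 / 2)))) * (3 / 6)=-0.09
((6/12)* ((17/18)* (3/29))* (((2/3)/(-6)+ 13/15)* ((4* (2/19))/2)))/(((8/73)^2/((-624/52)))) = -1540081/198360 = -7.76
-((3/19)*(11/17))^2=-1089/104329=-0.01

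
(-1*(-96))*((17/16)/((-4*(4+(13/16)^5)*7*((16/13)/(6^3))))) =-4692639744/31959179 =-146.83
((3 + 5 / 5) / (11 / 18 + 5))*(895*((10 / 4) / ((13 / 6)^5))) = 1252713600 / 37500593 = 33.41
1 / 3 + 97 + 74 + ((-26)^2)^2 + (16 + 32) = 1371586 / 3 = 457195.33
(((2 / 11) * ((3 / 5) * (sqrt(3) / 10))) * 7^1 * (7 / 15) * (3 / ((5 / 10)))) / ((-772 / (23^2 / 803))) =-0.00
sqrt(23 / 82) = 0.53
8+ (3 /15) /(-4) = 7.95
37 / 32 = 1.16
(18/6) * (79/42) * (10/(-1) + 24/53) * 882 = -47516.26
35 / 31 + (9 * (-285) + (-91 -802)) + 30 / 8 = -428187 / 124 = -3453.12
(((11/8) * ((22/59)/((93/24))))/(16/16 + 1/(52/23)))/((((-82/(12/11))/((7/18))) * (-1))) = 8008/16872525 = 0.00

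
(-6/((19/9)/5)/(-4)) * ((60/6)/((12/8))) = 450/19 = 23.68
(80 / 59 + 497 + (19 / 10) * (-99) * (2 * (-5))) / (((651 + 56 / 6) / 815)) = 343233990 / 116879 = 2936.66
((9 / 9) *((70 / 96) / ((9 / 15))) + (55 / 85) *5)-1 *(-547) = 1349951 / 2448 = 551.45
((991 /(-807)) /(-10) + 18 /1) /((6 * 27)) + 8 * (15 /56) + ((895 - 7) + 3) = 893.25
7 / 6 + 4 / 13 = 115 / 78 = 1.47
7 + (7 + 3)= 17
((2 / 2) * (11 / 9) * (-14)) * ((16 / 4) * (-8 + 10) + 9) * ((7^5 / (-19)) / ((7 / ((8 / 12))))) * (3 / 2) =6285818 / 171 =36759.17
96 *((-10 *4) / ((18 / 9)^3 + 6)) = -1920 / 7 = -274.29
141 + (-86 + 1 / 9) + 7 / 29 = 14447 / 261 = 55.35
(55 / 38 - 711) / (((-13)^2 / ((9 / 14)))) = -242667 / 89908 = -2.70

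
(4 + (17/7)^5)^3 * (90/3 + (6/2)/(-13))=1272677434947293241375/61718299629259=20620746.89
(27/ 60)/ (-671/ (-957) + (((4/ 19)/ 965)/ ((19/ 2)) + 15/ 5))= 54553959/ 448696904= 0.12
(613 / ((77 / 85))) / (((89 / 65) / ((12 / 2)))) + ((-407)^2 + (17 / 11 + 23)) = 1155681757 / 6853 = 168638.81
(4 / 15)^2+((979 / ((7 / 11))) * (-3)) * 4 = -18461.07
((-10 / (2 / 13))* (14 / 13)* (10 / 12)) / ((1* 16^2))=-0.23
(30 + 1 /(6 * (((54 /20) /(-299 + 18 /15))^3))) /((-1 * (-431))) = -13203401206 /25450119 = -518.80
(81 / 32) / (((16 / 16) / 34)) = 1377 / 16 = 86.06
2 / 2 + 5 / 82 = 1.06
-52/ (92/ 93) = -1209/ 23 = -52.57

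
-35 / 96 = -0.36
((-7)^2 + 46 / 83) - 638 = -48841 / 83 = -588.45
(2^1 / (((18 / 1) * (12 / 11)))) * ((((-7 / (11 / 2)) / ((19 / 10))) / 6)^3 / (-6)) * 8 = 343000 / 1815076593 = 0.00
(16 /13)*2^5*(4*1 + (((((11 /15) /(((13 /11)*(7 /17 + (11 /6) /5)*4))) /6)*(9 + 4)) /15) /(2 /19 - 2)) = 328037024 /2090205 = 156.94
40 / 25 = 8 / 5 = 1.60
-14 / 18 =-7 / 9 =-0.78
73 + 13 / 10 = 743 / 10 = 74.30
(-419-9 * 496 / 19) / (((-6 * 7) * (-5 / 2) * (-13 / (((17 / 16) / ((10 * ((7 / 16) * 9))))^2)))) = 20519 / 58820580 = 0.00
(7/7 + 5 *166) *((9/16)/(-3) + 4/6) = 6371/16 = 398.19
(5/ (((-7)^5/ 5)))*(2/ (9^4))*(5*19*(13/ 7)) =-61750/ 771895089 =-0.00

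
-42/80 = -21/40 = -0.52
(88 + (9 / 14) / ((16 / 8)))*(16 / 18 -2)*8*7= -49460 / 9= -5495.56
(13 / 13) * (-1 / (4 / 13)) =-3.25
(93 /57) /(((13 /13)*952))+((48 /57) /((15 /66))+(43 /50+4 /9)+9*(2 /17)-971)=-3927071117 /4069800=-964.93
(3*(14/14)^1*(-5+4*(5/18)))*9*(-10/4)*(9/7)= 675/2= 337.50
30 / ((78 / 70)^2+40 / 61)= 15.81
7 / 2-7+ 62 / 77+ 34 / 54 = -8587 / 4158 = -2.07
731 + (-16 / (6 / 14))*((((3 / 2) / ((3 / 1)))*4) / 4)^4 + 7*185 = 6071 / 3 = 2023.67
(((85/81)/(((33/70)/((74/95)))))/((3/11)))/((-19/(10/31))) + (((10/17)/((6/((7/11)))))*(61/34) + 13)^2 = 171.81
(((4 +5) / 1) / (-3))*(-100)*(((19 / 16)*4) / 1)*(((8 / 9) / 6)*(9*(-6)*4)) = -45600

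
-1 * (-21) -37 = -16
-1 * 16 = -16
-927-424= -1351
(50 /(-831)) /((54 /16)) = -400 /22437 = -0.02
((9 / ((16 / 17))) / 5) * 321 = 49113 / 80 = 613.91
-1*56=-56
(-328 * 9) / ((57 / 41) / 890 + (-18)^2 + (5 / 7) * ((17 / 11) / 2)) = -4147161480 / 455953867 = -9.10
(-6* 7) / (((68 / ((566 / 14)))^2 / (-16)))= 480534 / 2023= 237.54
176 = 176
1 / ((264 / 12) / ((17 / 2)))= 17 / 44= 0.39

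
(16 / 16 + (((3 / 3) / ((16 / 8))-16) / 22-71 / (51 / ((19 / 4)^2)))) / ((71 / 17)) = -279289 / 37488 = -7.45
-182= -182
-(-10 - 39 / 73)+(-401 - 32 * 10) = -710.47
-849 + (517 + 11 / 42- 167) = -20947 / 42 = -498.74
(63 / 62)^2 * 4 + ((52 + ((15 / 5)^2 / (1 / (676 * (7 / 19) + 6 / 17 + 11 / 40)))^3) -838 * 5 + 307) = 23517576544022015100512073 / 2072578213568000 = 11347015224.84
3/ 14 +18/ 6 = 45/ 14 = 3.21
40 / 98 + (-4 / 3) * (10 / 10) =-0.93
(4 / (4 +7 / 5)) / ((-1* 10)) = -2 / 27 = -0.07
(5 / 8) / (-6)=-5 / 48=-0.10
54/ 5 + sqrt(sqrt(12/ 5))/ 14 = sqrt(2) * 3^(1/ 4) * 5^(3/ 4)/ 70 + 54/ 5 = 10.89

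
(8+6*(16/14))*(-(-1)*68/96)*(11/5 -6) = -4199/105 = -39.99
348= 348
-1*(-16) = 16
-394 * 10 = -3940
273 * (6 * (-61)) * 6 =-599508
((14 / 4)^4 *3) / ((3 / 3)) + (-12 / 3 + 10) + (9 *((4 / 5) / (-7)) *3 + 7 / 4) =254717 / 560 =454.85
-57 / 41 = -1.39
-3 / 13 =-0.23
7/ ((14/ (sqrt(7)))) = sqrt(7)/ 2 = 1.32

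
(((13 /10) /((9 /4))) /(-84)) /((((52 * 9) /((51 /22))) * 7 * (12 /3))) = -17 /13970880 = -0.00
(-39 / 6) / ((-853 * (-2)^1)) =-13 / 3412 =-0.00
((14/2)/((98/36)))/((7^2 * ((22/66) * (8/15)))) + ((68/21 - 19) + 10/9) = -177263/12348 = -14.36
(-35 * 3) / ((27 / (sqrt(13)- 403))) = 1553.20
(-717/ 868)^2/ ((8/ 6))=1542267/ 3013696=0.51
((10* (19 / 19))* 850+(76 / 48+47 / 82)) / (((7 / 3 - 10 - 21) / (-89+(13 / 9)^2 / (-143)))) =41470866754 / 1570833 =26400.56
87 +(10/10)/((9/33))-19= 215/3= 71.67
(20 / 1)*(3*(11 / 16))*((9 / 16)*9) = 13365 / 64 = 208.83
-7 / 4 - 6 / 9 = -29 / 12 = -2.42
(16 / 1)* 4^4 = 4096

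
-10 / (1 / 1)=-10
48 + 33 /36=587 /12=48.92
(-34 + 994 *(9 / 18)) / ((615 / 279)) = 43059 / 205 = 210.04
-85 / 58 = -1.47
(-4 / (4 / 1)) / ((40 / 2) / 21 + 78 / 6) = -21 / 293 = -0.07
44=44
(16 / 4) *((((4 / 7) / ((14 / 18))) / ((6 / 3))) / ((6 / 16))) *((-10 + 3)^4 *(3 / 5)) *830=4685184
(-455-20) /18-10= -655 /18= -36.39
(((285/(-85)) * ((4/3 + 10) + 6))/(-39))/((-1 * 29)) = -76/1479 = -0.05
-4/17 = -0.24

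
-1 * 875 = -875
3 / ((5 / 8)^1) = 24 / 5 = 4.80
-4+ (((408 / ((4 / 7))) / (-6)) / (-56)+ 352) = 2801 / 8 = 350.12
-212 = -212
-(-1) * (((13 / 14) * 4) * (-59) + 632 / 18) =-11594 / 63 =-184.03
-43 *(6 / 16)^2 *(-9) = 3483 / 64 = 54.42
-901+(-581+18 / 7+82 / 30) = -155053 / 105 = -1476.70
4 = 4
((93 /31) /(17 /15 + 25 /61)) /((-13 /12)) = -8235 /4589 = -1.79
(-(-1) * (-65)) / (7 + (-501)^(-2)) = -16315065 / 1757008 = -9.29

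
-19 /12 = -1.58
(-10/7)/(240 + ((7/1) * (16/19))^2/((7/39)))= -1805/547848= -0.00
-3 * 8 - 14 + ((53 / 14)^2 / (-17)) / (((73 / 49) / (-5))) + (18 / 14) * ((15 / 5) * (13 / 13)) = -1088081 / 34748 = -31.31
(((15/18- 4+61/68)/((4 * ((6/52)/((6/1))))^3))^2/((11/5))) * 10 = 25867955463025/228888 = 113015778.30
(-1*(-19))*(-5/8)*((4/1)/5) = -19/2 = -9.50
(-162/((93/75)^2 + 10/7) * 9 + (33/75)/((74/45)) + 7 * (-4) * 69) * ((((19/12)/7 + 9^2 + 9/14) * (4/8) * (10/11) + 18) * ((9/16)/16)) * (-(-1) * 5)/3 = -593599704941769/75717576704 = -7839.66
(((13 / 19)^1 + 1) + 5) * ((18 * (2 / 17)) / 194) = 2286 / 31331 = 0.07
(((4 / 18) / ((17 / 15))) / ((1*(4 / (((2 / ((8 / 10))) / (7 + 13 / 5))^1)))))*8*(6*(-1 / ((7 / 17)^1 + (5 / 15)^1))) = -125 / 152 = -0.82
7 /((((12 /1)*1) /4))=2.33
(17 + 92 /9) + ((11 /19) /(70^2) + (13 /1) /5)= 24988139 /837900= 29.82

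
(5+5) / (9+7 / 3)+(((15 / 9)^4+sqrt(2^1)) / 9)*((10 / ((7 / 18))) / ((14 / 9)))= 90*sqrt(2) / 49+112865 / 7497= 17.65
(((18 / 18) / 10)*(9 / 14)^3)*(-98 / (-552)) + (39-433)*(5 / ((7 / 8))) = -115993357 / 51520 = -2251.42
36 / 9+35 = 39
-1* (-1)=1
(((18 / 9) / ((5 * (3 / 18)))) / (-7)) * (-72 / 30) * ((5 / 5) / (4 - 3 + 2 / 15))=432 / 595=0.73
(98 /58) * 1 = 49 /29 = 1.69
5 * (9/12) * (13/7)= 195/28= 6.96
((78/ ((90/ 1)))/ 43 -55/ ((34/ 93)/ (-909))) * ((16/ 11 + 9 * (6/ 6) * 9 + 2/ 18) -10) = 10772230257064/ 1085535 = 9923429.70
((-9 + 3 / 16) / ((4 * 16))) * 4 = -141 / 256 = -0.55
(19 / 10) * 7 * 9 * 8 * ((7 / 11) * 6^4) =789758.84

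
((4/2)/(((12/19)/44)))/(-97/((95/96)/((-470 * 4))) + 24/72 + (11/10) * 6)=1805/2387348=0.00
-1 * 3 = -3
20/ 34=10/ 17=0.59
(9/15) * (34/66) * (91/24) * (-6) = -1547/220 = -7.03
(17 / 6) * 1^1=17 / 6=2.83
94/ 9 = 10.44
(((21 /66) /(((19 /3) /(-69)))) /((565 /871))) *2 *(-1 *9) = 11358711 /118085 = 96.19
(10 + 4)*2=28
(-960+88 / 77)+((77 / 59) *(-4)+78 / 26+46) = -377927 / 413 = -915.08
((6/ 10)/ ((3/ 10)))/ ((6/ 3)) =1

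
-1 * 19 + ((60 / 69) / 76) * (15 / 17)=-141076 / 7429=-18.99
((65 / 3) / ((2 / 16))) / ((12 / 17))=2210 / 9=245.56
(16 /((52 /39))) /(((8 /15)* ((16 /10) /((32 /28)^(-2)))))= 11025 /1024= 10.77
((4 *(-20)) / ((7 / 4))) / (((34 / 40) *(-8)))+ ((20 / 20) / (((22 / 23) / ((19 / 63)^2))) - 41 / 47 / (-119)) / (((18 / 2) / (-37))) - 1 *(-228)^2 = -32636991099239 / 627903738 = -51977.70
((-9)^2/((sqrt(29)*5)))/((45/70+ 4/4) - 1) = 126*sqrt(29)/145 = 4.68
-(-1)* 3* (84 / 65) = 252 / 65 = 3.88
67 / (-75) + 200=14933 / 75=199.11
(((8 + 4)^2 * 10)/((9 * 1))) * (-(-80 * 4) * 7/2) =179200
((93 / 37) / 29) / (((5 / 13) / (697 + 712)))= 1703481 / 5365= 317.52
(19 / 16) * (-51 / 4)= -15.14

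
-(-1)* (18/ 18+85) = 86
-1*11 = -11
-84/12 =-7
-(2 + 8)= -10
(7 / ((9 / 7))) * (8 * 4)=1568 / 9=174.22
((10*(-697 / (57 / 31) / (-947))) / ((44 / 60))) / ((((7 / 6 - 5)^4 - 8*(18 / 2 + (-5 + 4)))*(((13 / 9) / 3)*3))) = 12601202400 / 506615784103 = 0.02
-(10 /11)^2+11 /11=21 /121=0.17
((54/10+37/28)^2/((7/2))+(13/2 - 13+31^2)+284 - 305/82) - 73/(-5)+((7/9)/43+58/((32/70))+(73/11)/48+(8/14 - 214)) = 28158449627059/23946476400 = 1175.89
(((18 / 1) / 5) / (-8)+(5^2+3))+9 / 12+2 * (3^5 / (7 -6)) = 5143 / 10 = 514.30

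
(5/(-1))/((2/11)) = -55/2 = -27.50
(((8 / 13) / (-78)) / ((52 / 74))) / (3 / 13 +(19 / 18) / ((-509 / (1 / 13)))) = -225996 / 4641923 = -0.05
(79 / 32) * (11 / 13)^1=869 / 416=2.09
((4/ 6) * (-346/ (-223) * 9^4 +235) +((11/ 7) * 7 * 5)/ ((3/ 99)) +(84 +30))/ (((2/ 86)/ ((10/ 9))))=2552274890/ 6021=423895.51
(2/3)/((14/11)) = 11/21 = 0.52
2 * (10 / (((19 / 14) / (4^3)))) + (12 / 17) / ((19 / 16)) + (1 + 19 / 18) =5498927 / 5814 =945.81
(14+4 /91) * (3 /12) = 639 /182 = 3.51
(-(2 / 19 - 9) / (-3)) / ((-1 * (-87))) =-169 / 4959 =-0.03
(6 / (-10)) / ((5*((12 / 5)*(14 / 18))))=-9 / 140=-0.06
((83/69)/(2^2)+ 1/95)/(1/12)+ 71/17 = 293872/37145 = 7.91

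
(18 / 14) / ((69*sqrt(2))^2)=0.00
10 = 10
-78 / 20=-39 / 10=-3.90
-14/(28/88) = -44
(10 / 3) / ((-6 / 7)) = -35 / 9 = -3.89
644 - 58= 586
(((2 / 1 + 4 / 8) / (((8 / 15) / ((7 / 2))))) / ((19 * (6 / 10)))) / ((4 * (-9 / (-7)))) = 6125 / 21888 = 0.28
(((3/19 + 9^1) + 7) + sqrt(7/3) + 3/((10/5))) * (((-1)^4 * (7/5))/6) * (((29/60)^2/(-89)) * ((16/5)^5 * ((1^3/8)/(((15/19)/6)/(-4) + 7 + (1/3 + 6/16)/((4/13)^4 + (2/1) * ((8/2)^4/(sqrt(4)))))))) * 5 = -67603166006345728/207750815626640625 - 3828495243280384 * sqrt(21)/623252446879921875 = -0.35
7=7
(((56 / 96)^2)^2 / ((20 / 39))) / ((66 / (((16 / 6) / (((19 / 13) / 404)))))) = 40982669 / 16251840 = 2.52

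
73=73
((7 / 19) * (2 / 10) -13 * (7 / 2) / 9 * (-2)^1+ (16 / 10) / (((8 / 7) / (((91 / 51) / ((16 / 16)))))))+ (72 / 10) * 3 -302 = -3891269 / 14535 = -267.72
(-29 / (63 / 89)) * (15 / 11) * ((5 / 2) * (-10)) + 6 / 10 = 1613818 / 1155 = 1397.25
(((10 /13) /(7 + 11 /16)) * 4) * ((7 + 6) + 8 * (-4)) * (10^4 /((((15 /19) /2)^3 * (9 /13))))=-1785923.97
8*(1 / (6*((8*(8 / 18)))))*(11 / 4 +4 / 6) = 41 / 32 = 1.28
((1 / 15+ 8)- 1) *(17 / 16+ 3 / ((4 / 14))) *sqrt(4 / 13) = 1961 *sqrt(13) / 156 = 45.32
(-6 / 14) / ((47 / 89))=-267 / 329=-0.81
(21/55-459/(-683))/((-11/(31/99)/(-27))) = 3681684/4545365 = 0.81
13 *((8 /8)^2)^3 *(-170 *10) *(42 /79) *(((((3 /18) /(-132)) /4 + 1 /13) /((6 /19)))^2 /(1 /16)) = -10690373999375 /966300192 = -11063.20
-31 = -31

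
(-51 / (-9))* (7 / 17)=7 / 3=2.33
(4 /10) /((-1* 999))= -2 /4995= -0.00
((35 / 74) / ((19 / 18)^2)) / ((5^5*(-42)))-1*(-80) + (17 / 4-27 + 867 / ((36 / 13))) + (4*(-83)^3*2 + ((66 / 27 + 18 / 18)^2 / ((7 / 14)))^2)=-250492438060024022 / 54772048125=-4573362.63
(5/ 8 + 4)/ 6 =37/ 48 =0.77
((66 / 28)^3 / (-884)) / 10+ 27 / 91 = 7161183 / 24256960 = 0.30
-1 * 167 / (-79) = 167 / 79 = 2.11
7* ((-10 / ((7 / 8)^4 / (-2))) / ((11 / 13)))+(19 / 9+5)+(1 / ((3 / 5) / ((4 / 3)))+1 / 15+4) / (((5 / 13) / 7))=342818869 / 848925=403.83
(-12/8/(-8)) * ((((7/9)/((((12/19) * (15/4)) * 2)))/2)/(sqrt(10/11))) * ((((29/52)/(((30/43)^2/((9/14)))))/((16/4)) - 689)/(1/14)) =-155.69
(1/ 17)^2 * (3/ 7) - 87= -175998/ 2023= -87.00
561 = 561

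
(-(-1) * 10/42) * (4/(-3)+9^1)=115/63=1.83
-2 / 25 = -0.08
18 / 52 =9 / 26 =0.35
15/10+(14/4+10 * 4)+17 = 62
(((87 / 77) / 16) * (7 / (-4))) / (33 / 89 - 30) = 2581 / 618816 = 0.00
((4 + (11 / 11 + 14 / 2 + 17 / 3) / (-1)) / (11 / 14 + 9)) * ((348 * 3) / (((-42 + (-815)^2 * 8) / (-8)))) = 565152 / 363992423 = 0.00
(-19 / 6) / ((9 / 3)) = -1.06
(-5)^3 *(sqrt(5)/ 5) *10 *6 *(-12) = 18000 *sqrt(5) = 40249.22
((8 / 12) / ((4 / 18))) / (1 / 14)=42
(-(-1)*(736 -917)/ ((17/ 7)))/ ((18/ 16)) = -10136/ 153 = -66.25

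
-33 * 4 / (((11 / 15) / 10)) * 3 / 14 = -2700 / 7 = -385.71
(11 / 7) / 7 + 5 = 256 / 49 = 5.22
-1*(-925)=925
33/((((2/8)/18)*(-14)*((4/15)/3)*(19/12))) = -160380/133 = -1205.86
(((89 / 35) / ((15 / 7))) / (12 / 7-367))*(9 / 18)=-623 / 383550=-0.00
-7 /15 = -0.47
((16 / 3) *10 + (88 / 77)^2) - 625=-83843 / 147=-570.36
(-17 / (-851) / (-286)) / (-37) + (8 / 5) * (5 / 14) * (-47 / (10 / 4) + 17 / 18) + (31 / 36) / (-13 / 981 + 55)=-445384419866861 / 43718662947960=-10.19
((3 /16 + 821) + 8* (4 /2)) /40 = 2679 /128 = 20.93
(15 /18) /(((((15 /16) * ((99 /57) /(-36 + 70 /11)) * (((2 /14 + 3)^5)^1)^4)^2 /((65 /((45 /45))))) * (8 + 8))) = 793866294993651089647999544674501370696317 /55326636508338049917442021178191888422308786252224747536384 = 0.00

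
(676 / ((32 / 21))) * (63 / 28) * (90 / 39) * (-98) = -1805895 / 8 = -225736.88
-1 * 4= -4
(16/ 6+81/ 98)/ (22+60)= 1027/ 24108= 0.04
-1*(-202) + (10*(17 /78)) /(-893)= 7034969 /34827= 202.00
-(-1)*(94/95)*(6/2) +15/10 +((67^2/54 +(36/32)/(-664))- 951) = -863.40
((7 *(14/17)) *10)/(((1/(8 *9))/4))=282240/17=16602.35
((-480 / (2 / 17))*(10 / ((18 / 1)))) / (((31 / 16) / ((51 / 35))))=-369920 / 217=-1704.70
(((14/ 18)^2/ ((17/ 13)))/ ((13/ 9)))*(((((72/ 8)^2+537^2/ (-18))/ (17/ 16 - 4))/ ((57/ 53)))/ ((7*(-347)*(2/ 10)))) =-473084360/ 142230789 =-3.33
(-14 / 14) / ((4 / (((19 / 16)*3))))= -0.89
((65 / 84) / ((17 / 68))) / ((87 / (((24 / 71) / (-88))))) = -65 / 475629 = -0.00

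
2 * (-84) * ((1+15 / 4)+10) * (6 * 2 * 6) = -178416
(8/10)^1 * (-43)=-34.40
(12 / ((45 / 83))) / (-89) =-332 / 1335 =-0.25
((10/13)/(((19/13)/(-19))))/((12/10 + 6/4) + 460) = -100/4627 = -0.02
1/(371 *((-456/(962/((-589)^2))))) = -481/29345353548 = -0.00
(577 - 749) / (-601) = 172 / 601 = 0.29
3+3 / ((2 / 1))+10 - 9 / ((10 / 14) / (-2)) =39.70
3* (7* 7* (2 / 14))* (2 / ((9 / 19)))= 88.67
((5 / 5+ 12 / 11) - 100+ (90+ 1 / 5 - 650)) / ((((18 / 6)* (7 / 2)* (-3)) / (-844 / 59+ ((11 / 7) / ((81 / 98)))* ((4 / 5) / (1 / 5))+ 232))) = 25965890128 / 5519745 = 4704.18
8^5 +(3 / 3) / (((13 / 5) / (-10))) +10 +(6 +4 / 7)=2983046 / 91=32780.73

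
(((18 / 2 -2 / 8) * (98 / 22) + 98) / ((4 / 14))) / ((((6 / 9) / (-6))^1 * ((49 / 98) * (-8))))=379701 / 352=1078.70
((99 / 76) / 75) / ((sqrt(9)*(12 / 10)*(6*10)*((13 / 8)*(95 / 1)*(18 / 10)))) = 11 / 38013300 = 0.00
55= 55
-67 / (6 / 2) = -67 / 3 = -22.33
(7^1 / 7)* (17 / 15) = 17 / 15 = 1.13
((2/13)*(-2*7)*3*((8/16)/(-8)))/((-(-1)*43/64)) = 336/559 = 0.60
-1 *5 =-5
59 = 59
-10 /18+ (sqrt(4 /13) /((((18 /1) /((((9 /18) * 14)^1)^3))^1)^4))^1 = -5 /9+ 13841287201 * sqrt(13) /682344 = 73137.73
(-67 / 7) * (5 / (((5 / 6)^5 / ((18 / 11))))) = -9377856 / 48125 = -194.86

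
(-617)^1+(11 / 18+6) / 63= -99937 / 162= -616.90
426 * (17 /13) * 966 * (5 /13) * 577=20182802220 /169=119424865.21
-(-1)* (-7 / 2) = -7 / 2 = -3.50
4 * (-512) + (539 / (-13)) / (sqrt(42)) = -2048 -77 * sqrt(42) / 78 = -2054.40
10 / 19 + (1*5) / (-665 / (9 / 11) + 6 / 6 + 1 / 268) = 19350850 / 37201981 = 0.52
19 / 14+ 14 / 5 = 291 / 70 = 4.16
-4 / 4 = -1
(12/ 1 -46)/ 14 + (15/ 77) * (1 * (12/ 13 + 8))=-691/ 1001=-0.69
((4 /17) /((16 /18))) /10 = 9 /340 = 0.03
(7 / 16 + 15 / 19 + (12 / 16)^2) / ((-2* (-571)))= 17 / 10849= 0.00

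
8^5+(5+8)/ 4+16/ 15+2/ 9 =5899057/ 180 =32772.54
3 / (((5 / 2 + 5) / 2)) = 4 / 5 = 0.80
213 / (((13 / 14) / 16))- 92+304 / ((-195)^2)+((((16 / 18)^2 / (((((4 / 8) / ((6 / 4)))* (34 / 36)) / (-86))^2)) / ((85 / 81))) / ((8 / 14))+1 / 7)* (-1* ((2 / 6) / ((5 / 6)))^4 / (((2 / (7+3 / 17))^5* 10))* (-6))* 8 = 8345010427252670148985996 / 1160482648036359375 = 7190982.51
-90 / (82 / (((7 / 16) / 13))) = -0.04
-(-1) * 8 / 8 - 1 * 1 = 0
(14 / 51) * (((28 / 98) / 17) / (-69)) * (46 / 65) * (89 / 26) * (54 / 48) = -89 / 488410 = -0.00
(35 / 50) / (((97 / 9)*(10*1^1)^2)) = 63 / 97000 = 0.00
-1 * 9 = -9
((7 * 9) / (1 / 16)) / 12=84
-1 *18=-18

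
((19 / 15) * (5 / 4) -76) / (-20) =893 / 240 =3.72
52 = 52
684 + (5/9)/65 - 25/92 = 7359743/10764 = 683.74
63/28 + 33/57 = 215/76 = 2.83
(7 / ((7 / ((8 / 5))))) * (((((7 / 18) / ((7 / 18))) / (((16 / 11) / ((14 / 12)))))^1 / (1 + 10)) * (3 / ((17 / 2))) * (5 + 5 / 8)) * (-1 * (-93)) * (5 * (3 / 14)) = 12555 / 544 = 23.08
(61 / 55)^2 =3721 / 3025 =1.23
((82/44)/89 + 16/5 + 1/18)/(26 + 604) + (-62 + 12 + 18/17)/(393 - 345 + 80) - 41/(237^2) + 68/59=134586704139733/173736420961950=0.77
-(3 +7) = -10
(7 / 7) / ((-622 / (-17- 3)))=10 / 311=0.03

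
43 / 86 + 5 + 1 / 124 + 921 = 114887 / 124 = 926.51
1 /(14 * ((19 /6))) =3 /133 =0.02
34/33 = 1.03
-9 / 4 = -2.25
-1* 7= -7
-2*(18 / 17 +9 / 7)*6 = -3348 / 119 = -28.13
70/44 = 35/22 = 1.59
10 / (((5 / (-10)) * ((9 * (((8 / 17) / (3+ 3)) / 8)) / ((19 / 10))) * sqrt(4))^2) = 208658 / 45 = 4636.84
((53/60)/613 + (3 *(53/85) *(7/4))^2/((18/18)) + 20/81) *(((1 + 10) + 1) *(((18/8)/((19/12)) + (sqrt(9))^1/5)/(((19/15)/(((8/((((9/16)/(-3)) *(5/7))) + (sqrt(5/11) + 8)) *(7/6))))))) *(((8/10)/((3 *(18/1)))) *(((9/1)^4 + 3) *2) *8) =-191484329348122058752/9712964694375 + 246758156376445952 *sqrt(55)/7122840775875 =-19457382.02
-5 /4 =-1.25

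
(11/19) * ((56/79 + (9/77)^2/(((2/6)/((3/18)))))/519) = 670447/839782482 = 0.00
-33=-33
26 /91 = 2 /7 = 0.29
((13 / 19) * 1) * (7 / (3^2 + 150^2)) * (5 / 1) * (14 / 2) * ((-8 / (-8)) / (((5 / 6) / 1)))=1274 / 142557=0.01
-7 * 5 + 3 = -32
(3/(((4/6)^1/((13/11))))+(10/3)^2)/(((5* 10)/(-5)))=-3253/1980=-1.64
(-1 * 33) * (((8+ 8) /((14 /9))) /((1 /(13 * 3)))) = -92664 /7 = -13237.71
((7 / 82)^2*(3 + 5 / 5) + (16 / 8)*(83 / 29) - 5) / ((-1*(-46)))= 18361 / 1121227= 0.02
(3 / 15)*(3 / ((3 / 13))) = 13 / 5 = 2.60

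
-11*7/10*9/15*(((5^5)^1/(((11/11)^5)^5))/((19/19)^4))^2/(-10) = 18046875/4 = 4511718.75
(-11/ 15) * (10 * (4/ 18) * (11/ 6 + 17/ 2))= -1364/ 81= -16.84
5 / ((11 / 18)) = 90 / 11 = 8.18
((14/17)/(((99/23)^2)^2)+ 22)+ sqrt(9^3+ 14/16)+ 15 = sqrt(11678)/4+ 60425406803/1633013217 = 64.02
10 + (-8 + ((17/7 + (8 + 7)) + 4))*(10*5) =4770/7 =681.43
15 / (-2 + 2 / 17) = -255 / 32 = -7.97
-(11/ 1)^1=-11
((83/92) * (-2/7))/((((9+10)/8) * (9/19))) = -332/1449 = -0.23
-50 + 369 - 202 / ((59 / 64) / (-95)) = 1246981 / 59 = 21135.27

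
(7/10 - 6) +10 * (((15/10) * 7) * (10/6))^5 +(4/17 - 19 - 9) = 22321751907/1360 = 16413052.87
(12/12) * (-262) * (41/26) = -5371/13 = -413.15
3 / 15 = 1 / 5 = 0.20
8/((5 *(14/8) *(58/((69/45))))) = 368/15225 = 0.02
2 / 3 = 0.67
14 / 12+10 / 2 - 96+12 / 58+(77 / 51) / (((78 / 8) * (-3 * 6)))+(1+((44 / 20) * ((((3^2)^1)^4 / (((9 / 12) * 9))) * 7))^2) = 5815928979195713 / 25956450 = 224064884.80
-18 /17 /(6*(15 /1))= -1 /85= -0.01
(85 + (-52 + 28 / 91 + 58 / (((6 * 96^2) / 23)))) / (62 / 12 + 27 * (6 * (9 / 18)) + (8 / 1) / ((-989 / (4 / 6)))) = 11848472195 / 30627777024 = 0.39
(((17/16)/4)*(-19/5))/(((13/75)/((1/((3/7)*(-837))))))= 11305/696384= 0.02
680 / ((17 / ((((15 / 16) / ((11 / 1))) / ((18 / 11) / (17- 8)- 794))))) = -75 / 17464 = -0.00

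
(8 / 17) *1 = 8 / 17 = 0.47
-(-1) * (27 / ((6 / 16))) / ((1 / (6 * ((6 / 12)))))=216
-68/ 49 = -1.39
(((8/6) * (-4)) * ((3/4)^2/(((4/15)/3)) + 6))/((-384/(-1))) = -263/1536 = -0.17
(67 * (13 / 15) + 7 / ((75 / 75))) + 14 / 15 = 66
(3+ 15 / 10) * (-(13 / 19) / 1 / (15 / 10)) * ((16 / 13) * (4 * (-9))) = 1728 / 19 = 90.95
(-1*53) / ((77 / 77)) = -53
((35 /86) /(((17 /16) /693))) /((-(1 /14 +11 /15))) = -40748400 /123539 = -329.84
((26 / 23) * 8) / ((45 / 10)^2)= 832 / 1863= 0.45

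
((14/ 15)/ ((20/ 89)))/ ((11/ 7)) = 4361/ 1650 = 2.64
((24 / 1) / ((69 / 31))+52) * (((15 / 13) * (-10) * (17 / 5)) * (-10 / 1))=7364400 / 299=24630.10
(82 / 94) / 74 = 41 / 3478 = 0.01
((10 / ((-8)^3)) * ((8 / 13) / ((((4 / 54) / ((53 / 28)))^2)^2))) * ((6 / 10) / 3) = -1024.97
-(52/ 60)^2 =-0.75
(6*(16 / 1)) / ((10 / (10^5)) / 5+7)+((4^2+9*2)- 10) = 4400008 / 116667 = 37.71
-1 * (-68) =68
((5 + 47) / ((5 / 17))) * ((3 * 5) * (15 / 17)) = 2340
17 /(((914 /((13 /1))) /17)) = 3757 /914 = 4.11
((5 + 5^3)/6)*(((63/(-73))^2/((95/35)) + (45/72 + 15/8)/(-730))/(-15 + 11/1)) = -1.47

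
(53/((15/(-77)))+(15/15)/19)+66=-58714/285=-206.01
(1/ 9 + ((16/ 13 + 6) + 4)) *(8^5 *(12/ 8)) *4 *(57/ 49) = 1652359168/ 637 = 2593970.44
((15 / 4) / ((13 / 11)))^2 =27225 / 2704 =10.07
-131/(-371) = 131/371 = 0.35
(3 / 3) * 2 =2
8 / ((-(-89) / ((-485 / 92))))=-970 / 2047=-0.47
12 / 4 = 3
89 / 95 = 0.94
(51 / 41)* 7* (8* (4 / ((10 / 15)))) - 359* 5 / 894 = 415.94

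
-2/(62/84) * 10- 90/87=-25290/899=-28.13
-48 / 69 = -16 / 23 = -0.70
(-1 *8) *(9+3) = -96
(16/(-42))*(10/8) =-10/21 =-0.48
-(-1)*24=24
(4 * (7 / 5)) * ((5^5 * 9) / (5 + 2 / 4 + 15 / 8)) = 1260000 / 59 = 21355.93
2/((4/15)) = 15/2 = 7.50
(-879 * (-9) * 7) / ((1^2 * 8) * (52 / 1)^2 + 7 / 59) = 3267243 / 1276295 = 2.56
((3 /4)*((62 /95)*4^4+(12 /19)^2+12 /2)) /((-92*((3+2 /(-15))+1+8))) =-1409031 /11823472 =-0.12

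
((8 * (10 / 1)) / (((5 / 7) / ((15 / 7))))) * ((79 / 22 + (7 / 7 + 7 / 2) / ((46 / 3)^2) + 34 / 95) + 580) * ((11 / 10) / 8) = 7747689579 / 402040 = 19270.94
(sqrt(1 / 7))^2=1 / 7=0.14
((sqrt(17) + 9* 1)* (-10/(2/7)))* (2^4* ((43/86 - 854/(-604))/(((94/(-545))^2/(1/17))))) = -6362275500/333559 - 706919500* sqrt(17)/333559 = -27812.11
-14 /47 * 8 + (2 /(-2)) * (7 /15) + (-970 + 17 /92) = -63087043 /64860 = -972.66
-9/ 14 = -0.64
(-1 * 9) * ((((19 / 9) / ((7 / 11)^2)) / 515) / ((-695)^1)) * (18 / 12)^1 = 6897 / 35076650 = 0.00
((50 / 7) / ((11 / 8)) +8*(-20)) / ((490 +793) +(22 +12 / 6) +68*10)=-11920 / 152999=-0.08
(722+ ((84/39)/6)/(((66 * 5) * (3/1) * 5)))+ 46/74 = 2580789184/3571425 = 722.62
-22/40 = -11/20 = -0.55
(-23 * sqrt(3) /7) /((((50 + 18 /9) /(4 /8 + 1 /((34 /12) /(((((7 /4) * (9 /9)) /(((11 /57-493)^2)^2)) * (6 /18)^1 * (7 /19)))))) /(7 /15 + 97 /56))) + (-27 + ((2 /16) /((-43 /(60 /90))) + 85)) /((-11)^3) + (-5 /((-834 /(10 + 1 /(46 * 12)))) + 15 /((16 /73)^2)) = 312.14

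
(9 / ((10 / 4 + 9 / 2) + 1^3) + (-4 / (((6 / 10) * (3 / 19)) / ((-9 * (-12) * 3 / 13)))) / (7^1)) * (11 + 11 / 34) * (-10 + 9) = 5974155 / 3536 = 1689.52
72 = 72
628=628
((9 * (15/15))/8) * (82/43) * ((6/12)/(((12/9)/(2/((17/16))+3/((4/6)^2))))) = 649809/93568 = 6.94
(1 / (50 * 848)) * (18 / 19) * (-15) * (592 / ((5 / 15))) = -2997 / 5035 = -0.60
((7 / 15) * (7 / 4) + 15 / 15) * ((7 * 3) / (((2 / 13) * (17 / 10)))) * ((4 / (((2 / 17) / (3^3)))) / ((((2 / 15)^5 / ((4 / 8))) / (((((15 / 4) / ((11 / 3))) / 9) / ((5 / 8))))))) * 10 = 1016852484375 / 352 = 2888785466.97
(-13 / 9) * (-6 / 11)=26 / 33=0.79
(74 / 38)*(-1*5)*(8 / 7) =-1480 / 133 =-11.13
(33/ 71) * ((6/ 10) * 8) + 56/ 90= 2.85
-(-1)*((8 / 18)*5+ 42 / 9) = 62 / 9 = 6.89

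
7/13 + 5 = 72/13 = 5.54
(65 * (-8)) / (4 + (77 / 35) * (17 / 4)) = -10400 / 267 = -38.95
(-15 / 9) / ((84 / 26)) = -65 / 126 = -0.52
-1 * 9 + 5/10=-17/2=-8.50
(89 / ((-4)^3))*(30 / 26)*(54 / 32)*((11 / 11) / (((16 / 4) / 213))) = -7677585 / 53248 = -144.19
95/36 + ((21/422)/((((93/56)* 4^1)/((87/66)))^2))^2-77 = -134291810601189889/1805941513364043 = -74.36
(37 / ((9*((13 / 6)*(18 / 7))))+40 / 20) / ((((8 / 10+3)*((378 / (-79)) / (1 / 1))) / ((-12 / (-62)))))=-12245 / 420147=-0.03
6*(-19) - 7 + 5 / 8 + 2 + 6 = -899 / 8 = -112.38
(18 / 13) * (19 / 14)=171 / 91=1.88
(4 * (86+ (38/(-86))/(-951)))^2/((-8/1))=-24736003622978/1672237449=-14792.16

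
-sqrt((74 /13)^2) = -74 /13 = -5.69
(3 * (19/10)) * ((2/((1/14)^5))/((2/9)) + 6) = 137952027/5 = 27590405.40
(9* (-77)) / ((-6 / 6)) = 693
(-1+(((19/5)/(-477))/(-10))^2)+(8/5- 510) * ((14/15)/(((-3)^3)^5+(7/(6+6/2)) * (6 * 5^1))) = -24485078368401289/24485903638447500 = -1.00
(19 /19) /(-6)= -1 /6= -0.17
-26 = -26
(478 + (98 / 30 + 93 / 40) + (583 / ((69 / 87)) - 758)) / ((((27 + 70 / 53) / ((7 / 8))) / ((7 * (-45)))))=-9906046143 / 2209472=-4483.44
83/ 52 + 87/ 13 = 431/ 52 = 8.29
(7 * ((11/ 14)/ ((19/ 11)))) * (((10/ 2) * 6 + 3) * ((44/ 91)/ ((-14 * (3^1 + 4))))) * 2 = -87846/ 84721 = -1.04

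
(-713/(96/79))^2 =3172730929/9216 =344263.34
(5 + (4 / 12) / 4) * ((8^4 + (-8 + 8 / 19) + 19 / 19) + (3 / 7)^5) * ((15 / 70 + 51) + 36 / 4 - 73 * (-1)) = 2769253.76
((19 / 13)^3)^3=322687697779 / 10604499373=30.43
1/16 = 0.06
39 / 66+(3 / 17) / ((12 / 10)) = 138 / 187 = 0.74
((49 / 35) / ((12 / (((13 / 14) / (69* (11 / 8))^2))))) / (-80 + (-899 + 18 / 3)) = -104 / 8407902195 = -0.00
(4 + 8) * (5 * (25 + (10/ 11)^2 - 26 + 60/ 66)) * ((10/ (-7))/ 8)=-6675/ 847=-7.88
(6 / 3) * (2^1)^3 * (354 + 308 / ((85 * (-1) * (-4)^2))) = 481132 / 85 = 5660.38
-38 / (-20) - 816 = -814.10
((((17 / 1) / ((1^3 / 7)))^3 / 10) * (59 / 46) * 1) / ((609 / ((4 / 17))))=835499 / 10005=83.51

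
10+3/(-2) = 17/2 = 8.50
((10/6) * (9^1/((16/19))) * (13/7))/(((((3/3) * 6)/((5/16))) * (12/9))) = 18525/14336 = 1.29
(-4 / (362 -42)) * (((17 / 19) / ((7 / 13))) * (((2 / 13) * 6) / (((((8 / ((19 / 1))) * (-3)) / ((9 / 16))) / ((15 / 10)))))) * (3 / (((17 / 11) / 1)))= 891 / 35840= 0.02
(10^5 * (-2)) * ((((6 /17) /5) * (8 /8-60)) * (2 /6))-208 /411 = 1939916464 /6987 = 277646.55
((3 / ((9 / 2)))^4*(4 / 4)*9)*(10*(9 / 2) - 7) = 608 / 9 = 67.56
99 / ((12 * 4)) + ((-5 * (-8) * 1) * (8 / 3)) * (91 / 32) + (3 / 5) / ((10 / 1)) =366547 / 1200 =305.46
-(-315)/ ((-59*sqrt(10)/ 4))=-126*sqrt(10)/ 59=-6.75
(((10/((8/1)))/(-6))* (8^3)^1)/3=-320/9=-35.56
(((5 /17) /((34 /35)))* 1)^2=30625 /334084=0.09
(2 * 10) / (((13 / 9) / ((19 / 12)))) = 21.92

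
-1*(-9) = 9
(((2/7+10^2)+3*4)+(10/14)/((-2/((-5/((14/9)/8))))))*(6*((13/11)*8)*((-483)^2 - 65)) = 866205130752/539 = 1607059611.78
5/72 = 0.07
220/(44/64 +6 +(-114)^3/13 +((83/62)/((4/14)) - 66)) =-1418560/735198059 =-0.00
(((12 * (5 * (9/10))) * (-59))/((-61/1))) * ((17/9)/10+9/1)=146379/305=479.93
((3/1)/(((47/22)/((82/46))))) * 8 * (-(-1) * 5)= 108240/1081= 100.13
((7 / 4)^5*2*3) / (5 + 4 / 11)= 554631 / 30208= 18.36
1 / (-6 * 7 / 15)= -5 / 14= -0.36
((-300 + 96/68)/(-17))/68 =1269/4913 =0.26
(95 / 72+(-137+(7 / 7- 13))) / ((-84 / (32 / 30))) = 1519 / 810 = 1.88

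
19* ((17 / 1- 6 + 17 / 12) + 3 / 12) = 722 / 3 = 240.67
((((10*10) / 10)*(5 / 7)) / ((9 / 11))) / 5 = 110 / 63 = 1.75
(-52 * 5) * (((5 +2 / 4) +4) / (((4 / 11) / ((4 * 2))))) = -54340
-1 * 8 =-8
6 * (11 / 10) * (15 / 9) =11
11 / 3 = 3.67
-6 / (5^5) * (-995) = 1194 / 625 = 1.91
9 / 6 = 3 / 2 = 1.50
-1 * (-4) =4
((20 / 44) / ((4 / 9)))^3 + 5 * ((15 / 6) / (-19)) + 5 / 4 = 2689695 / 1618496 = 1.66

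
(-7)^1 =-7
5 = 5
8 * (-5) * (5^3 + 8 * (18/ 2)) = -7880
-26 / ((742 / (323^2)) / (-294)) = 56963634 / 53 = 1074785.55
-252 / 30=-42 / 5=-8.40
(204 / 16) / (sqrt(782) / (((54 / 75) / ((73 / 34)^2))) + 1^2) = -162364824 / 408211979879 + 1039554675 * sqrt(782) / 408211979879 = 0.07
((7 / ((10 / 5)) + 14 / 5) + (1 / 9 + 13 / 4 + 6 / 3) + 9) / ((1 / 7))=26033 / 180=144.63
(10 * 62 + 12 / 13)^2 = 65157184 / 169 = 385545.47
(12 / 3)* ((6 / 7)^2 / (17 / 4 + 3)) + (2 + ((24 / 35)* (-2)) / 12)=2.29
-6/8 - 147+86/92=-13507/92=-146.82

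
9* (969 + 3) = 8748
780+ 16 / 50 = 19508 / 25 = 780.32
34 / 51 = 2 / 3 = 0.67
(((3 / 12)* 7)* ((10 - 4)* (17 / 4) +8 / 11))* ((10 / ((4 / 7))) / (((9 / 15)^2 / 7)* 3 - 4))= -208.86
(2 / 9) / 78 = 1 / 351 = 0.00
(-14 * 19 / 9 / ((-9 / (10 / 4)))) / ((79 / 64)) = 42560 / 6399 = 6.65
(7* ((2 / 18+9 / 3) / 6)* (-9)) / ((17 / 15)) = -490 / 17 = -28.82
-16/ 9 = -1.78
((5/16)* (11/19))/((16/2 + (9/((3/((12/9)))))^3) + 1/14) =385/153368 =0.00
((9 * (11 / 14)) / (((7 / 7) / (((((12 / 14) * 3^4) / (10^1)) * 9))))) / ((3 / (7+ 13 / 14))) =1167.78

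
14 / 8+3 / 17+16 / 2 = 675 / 68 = 9.93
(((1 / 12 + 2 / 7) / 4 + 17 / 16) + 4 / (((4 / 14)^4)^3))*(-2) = -290667056053 / 10752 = -27033766.37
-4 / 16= -1 / 4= -0.25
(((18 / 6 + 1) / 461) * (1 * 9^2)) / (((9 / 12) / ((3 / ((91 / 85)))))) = 110160 / 41951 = 2.63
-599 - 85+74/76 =-25955/38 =-683.03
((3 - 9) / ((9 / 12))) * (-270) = 2160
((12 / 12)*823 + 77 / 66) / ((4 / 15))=24725 / 8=3090.62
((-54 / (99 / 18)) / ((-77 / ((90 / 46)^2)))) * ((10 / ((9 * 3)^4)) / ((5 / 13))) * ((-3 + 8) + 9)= 5200 / 15554187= 0.00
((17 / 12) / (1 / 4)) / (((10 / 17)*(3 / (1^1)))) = 289 / 90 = 3.21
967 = 967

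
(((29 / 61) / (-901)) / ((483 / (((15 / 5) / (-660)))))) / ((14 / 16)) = 58 / 10220272755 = 0.00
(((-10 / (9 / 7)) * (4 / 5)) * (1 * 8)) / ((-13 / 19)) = 8512 / 117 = 72.75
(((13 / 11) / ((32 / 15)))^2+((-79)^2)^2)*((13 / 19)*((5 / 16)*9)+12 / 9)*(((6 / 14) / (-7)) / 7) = -1109796.41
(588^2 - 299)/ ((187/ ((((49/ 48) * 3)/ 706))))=16926805/ 2112352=8.01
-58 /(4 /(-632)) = 9164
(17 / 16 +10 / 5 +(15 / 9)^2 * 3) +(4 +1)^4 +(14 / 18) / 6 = 274979 / 432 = 636.53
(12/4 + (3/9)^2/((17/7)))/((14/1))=233/1071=0.22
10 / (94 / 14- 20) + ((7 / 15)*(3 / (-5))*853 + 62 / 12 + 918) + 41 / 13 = 41512697 / 60450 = 686.73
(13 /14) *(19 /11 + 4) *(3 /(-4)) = -351 /88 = -3.99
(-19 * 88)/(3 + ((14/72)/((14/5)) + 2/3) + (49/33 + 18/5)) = -6621120/34931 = -189.55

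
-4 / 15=-0.27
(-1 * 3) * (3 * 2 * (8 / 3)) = -48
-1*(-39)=39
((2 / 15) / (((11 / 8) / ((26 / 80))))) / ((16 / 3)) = 13 / 2200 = 0.01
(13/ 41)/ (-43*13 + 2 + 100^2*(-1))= -13/ 432837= -0.00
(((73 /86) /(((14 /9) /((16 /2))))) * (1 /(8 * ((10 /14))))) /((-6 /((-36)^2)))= -35478 /215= -165.01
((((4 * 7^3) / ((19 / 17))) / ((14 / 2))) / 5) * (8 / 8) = 3332 / 95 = 35.07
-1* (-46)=46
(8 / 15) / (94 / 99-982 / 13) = -858 / 119995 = -0.01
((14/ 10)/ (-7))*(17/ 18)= -17/ 90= -0.19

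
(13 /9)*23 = 299 /9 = 33.22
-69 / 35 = -1.97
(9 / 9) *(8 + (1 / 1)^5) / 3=3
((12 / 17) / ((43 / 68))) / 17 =48 / 731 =0.07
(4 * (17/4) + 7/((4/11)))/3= 145/12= 12.08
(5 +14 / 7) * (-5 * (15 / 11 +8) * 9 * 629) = -20407905 / 11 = -1855264.09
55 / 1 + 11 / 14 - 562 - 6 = -7171 / 14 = -512.21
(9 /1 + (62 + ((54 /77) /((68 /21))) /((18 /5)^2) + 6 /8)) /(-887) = -107363 /1326952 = -0.08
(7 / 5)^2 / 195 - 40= -194951 / 4875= -39.99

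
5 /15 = 1 /3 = 0.33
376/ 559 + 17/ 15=15143/ 8385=1.81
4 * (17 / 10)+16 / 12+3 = 11.13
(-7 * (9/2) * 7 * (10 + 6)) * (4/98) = -144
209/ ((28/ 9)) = 1881/ 28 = 67.18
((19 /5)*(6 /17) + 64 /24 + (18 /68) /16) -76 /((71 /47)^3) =-18.02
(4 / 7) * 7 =4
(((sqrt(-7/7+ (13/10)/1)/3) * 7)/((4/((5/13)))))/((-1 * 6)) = -7 * sqrt(30)/1872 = -0.02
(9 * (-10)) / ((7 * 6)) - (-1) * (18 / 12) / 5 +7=361 / 70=5.16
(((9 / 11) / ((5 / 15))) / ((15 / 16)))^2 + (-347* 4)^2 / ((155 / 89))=103735404496 / 93775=1106215.99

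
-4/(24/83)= -83/6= -13.83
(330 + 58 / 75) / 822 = 0.40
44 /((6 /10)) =220 /3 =73.33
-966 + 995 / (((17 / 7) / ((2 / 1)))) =-2492 / 17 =-146.59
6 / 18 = 1 / 3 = 0.33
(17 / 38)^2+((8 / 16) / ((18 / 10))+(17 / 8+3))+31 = 951383 / 25992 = 36.60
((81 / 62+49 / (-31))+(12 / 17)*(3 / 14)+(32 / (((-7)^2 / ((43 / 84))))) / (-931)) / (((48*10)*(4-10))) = 24898375 / 581605024896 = 0.00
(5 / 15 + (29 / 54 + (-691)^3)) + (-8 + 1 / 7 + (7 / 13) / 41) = -329939377.97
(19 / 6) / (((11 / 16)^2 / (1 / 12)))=608 / 1089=0.56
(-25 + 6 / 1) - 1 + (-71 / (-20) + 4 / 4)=-309 / 20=-15.45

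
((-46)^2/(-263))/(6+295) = -2116/79163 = -0.03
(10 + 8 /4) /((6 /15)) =30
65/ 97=0.67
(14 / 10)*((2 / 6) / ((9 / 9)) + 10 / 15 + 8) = 63 / 5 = 12.60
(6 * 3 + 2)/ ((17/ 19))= 380/ 17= 22.35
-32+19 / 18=-557 / 18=-30.94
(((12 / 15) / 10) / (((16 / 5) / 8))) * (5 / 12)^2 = 5 / 144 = 0.03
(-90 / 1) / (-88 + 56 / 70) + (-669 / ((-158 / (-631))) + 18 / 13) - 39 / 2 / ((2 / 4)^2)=-307546500 / 111943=-2747.35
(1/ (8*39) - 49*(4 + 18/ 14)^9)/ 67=-40548062815240481/ 17215342872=-2355344.48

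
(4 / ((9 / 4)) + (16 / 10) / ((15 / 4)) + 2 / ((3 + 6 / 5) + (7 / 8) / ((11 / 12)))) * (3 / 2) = 18374 / 4725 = 3.89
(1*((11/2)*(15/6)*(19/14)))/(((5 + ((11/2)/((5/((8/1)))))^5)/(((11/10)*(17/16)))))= 122134375/295557873408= 0.00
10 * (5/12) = 25/6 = 4.17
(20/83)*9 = 180/83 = 2.17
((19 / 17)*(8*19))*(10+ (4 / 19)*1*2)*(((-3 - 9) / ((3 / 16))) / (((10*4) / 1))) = -240768 / 85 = -2832.56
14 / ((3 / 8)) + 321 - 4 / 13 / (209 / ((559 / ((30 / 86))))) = 371993 / 1045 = 355.97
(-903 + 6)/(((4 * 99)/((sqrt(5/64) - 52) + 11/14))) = 115.37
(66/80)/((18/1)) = 11/240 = 0.05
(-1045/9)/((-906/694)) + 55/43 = 90.22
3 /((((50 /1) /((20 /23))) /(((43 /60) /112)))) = 43 /128800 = 0.00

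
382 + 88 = 470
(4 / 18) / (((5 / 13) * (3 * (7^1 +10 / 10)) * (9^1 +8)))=0.00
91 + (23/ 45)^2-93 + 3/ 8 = -22093/ 16200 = -1.36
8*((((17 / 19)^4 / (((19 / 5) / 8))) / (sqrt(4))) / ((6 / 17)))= 113588560 / 7428297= 15.29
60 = 60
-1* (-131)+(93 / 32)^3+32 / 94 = 240081643 / 1540096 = 155.89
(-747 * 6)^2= 20088324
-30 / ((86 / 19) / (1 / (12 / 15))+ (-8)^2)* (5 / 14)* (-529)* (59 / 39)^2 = 4373441375 / 22798776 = 191.83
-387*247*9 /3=-286767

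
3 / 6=0.50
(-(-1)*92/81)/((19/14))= 1288/1539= 0.84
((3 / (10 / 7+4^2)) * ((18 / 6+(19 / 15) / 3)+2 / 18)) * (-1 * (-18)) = 3339 / 305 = 10.95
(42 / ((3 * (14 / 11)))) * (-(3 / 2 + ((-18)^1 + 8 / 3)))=152.17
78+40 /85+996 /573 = 80.21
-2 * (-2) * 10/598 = 20/299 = 0.07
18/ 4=9/ 2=4.50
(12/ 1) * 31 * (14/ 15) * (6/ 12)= 868/ 5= 173.60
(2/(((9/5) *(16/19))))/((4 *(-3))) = -95/864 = -0.11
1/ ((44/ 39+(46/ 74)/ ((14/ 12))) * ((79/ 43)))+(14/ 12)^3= 274225777/ 143149896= 1.92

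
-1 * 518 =-518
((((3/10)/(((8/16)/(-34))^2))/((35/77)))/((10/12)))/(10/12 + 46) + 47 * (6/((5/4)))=10670856/35125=303.80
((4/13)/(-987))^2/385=16/63384305985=0.00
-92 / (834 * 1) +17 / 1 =7043 / 417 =16.89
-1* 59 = -59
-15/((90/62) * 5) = -31/15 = -2.07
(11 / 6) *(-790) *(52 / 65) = -3476 / 3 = -1158.67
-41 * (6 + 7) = -533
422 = 422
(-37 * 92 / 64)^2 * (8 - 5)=2172603 / 256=8486.73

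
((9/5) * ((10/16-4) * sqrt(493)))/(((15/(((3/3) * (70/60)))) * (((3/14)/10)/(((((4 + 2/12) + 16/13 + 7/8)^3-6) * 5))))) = -358326539725 * sqrt(493)/13498368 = -589414.98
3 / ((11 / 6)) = 18 / 11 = 1.64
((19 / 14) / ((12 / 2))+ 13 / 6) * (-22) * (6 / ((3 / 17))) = -12529 / 7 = -1789.86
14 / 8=7 / 4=1.75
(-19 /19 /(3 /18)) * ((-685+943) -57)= -1206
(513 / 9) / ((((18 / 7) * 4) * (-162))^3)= -6517 / 528958107648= -0.00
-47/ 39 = -1.21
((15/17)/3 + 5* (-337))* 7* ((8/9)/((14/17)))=-114560/9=-12728.89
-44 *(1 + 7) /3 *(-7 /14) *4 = 234.67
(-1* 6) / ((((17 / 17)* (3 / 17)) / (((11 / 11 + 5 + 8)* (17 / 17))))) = -476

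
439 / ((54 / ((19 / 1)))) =8341 / 54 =154.46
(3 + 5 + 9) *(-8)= -136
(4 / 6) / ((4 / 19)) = 19 / 6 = 3.17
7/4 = 1.75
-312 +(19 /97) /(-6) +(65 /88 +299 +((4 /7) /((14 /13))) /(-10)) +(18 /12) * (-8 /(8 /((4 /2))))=-96286909 /6273960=-15.35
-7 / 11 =-0.64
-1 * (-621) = 621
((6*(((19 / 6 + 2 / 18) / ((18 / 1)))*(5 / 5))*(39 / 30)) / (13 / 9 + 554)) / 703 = 767 / 210857820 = 0.00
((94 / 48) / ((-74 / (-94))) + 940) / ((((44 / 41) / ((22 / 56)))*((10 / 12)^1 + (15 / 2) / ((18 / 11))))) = 63.70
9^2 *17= 1377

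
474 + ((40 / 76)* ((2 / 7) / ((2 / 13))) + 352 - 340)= 486.98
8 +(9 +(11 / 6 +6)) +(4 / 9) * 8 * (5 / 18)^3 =326863 / 13122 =24.91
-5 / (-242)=5 / 242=0.02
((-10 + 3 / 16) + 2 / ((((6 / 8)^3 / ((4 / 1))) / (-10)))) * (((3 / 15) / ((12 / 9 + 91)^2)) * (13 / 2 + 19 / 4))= -258477 / 4910656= -0.05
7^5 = 16807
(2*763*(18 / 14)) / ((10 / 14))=13734 / 5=2746.80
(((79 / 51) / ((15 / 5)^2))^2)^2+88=3906049521049 / 44386483761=88.00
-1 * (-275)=275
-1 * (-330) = 330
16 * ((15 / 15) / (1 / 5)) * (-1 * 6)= -480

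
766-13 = 753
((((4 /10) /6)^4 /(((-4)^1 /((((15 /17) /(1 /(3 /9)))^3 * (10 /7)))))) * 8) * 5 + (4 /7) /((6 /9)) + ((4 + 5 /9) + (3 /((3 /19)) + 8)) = 90291094 /2785671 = 32.41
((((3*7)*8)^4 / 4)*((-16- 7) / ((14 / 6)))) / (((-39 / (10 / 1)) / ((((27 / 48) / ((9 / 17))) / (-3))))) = -2317472640 / 13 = -178267126.15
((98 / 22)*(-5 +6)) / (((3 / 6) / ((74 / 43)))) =7252 / 473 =15.33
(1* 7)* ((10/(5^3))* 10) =28/5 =5.60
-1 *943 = -943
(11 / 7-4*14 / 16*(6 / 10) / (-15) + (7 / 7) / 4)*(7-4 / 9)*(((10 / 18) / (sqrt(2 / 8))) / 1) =14.29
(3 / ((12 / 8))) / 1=2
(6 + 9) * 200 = 3000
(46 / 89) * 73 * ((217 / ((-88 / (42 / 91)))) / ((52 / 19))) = -20767551 / 1323608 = -15.69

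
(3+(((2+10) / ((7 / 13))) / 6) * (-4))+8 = -27 / 7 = -3.86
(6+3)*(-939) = -8451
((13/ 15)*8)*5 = 104/ 3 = 34.67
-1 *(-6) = 6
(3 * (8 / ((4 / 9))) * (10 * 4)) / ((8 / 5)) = 1350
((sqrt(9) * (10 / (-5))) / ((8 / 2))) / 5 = -3 / 10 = -0.30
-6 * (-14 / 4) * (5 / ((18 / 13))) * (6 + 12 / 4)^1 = 1365 / 2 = 682.50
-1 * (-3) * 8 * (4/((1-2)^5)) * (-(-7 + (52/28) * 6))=2784/7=397.71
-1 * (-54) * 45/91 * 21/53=7290/689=10.58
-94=-94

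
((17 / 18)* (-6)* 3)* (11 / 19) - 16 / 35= -6849 / 665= -10.30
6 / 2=3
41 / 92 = 0.45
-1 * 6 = -6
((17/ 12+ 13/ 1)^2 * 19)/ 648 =568651/ 93312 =6.09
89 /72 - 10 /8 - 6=-433 /72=-6.01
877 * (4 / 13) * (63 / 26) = 110502 / 169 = 653.86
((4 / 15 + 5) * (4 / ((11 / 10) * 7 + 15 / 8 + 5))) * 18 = 15168 / 583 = 26.02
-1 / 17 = -0.06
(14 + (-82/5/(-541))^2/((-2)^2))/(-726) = -34146677/1770720050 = -0.02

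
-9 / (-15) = 3 / 5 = 0.60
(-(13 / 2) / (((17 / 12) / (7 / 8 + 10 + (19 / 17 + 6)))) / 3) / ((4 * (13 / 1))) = -2447 / 4624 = -0.53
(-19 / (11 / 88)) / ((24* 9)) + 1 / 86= -0.69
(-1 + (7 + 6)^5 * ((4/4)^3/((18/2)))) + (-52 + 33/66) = 741641/18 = 41202.28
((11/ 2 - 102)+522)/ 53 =851/ 106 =8.03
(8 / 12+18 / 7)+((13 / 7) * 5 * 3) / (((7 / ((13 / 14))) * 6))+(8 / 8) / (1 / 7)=44675 / 4116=10.85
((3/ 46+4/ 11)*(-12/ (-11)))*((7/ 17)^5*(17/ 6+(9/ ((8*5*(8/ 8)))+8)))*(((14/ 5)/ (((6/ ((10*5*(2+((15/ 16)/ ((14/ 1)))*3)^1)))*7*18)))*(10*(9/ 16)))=100251486055/ 714052432896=0.14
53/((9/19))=1007/9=111.89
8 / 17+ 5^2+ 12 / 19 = 8431 / 323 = 26.10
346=346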